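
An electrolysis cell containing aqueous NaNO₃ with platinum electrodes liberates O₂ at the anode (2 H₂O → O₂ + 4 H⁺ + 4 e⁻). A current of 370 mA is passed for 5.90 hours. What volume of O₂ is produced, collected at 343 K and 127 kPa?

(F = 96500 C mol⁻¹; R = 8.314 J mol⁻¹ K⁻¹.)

Q = I·t = 0.3700 A × 21240 s = 7859 C.
n(e⁻) = Q/F = 7859 / 96500 = 0.08144 mol.
4 electrons are transferred per O₂ molecule, so n(O₂) = 0.08144 / 4 = 0.02036 mol.
V = nRT/P = (0.02036 × 8.314 × 343) / (127 × 10³ Pa) = 4.57 × 10⁻⁴ m³ = 0.457 L.

0.457 L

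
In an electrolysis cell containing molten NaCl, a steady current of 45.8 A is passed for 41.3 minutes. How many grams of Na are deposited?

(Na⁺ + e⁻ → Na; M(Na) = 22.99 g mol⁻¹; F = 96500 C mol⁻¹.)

Q = I·t = 45.80 A × 2478.0 s = 113500 C.
n(e⁻) = Q/F = 113500 / 96500 = 1.176 mol.
Na⁺ + e⁻ → Na, so n(Na) = n(e⁻)/1 = 1.176 mol.
m = n·M = 1.176 × 22.99 = 27.0 g.

27.0 g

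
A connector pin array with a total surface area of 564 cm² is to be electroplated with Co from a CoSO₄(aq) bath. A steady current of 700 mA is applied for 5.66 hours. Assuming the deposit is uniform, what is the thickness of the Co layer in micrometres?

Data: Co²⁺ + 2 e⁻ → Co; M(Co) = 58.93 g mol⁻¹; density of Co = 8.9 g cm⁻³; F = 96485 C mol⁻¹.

8.68 μm

Q = I·t = 0.7000 × 20376 = 14260 C; n(e⁻) = 0.1478 mol.
n(Co) = n(e⁻)/2 = 0.07391 mol, so m = 0.07391 × 58.93 = 4.356 g.
Volume = m/ρ = 4.356 / 8.9 = 0.4894 cm³.
Thickness = V/A = 0.4894 / 564 = 8.68 × 10⁻⁴ cm = 8.68 μm.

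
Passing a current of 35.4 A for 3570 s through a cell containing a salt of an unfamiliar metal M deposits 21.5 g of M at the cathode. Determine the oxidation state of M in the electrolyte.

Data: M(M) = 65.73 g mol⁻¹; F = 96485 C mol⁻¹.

+4

Q = I·t = 35.40 A × 3570.0 s = 126400 C, so n(e⁻) = 126400/96485 = 1.310 mol.
n(M) deposited = 21.5 / 65.73 = 0.3271 mol.
Electrons per atom = n(e⁻)/n(M) = 1.310 / 0.3271 = 4.00 ≈ 4, so the ion is M⁴⁺.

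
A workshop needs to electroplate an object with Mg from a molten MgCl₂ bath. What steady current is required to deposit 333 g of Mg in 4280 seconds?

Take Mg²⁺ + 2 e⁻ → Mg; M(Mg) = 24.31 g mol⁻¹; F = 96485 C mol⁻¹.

n(Mg) = 333 / 24.31 = 13.70 mol.
n(e⁻) = 2 × 13.70 = 27.40 mol.
Q = n(e⁻)·F = 27.40 × 96485 = 2643000 C.
I = Q/t = 2643000 / 4280.0 s = 618 A.

618 A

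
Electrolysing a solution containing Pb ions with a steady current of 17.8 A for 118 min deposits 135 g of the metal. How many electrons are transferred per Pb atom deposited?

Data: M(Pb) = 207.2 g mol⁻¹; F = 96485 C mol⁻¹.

2

Q = I·t = 17.80 A × 7080.0 s = 126000 C, so n(e⁻) = 126000/96485 = 1.306 mol.
n(Pb) deposited = 135 / 207.2 = 0.6515 mol.
Electrons per atom = n(e⁻)/n(Pb) = 1.306 / 0.6515 = 2.00 ≈ 2, so the ion is Pb²⁺.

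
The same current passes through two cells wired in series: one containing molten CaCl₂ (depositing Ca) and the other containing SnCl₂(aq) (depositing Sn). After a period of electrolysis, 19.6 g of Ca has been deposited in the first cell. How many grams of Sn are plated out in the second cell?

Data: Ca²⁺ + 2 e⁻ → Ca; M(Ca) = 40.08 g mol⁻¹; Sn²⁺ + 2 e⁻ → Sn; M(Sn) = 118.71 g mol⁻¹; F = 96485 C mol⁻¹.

n(Ca) = 19.6 / 40.08 = 0.4890 mol.
Since Ca²⁺ + 2 e⁻ → Ca, n(e⁻) passed = 2 × 0.4890 = 0.9780 mol.
Cells in series carry the same charge, so the same 0.9780 mol of electrons passes through cell 2.
Sn²⁺ + 2 e⁻ → Sn, so n(Sn) = 0.9780 / 2 = 0.4890 mol.
m(Sn) = 0.4890 × 118.71 = 58.1 g.

58.1 g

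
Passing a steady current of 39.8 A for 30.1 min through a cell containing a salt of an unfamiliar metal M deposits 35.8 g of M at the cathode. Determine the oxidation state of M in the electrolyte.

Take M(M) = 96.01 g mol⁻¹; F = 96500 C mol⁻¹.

Q = I·t = 39.80 A × 1806.0 s = 71880 C, so n(e⁻) = 71880/96500 = 0.7449 mol.
n(M) deposited = 35.8 / 96.01 = 0.3729 mol.
Electrons per atom = n(e⁻)/n(M) = 0.7449 / 0.3729 = 2.00 ≈ 2, so the ion is M²⁺.

+2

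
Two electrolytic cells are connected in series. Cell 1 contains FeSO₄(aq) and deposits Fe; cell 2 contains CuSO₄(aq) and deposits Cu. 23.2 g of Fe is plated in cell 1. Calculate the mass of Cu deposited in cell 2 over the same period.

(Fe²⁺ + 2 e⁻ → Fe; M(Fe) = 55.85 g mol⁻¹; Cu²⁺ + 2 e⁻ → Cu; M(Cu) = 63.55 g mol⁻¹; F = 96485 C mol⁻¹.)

n(Fe) = 23.2 / 55.85 = 0.4154 mol.
Since Fe²⁺ + 2 e⁻ → Fe, n(e⁻) passed = 2 × 0.4154 = 0.8308 mol.
Cells in series carry the same charge, so the same 0.8308 mol of electrons passes through cell 2.
Cu²⁺ + 2 e⁻ → Cu, so n(Cu) = 0.8308 / 2 = 0.4154 mol.
m(Cu) = 0.4154 × 63.55 = 26.4 g.

26.4 g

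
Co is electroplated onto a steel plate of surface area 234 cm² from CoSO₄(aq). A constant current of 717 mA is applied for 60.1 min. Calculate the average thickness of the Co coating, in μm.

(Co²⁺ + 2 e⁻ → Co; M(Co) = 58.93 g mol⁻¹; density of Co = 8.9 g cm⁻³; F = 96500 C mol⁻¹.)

3.79 μm

Q = I·t = 0.7170 × 3606.0 = 2586 C; n(e⁻) = 0.02679 mol.
n(Co) = n(e⁻)/2 = 0.01340 mol, so m = 0.01340 × 58.93 = 0.7894 g.
Volume = m/ρ = 0.7894 / 8.9 = 0.08870 cm³.
Thickness = V/A = 0.08870 / 234 = 3.79 × 10⁻⁴ cm = 3.79 μm.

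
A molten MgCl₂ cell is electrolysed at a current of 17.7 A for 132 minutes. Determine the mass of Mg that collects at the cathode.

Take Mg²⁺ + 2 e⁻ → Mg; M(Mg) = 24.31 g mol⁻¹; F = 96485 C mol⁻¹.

17.7 g

Q = I·t = 17.70 A × 7920.0 s = 140200 C.
n(e⁻) = Q/F = 140200 / 96485 = 1.453 mol.
Mg²⁺ + 2 e⁻ → Mg, so n(Mg) = n(e⁻)/2 = 0.7265 mol.
m = n·M = 0.7265 × 24.31 = 17.7 g.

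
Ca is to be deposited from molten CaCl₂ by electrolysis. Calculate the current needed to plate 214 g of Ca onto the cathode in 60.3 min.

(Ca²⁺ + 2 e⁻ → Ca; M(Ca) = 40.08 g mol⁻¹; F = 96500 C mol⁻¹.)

285 A

n(Ca) = 214 / 40.08 = 5.339 mol.
n(e⁻) = 2 × 5.339 = 10.68 mol.
Q = n(e⁻)·F = 10.68 × 96500 = 1030000 C.
I = Q/t = 1030000 / 3618.0 s = 285 A.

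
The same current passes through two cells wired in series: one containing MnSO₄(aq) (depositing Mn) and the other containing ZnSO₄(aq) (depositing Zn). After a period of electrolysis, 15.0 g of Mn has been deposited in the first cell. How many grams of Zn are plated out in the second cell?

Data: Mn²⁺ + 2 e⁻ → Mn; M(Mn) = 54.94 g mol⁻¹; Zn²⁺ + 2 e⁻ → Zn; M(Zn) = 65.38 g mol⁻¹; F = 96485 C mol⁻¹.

n(Mn) = 15.0 / 54.94 = 0.2730 mol.
Since Mn²⁺ + 2 e⁻ → Mn, n(e⁻) passed = 2 × 0.2730 = 0.5461 mol.
Cells in series carry the same charge, so the same 0.5461 mol of electrons passes through cell 2.
Zn²⁺ + 2 e⁻ → Zn, so n(Zn) = 0.5461 / 2 = 0.2730 mol.
m(Zn) = 0.2730 × 65.38 = 17.9 g.

17.9 g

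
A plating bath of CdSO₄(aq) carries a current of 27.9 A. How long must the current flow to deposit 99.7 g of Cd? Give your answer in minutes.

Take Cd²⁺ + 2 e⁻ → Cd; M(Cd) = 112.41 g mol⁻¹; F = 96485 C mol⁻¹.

n(Cd) = m/M = 99.7 / 112.41 = 0.8869 mol.
Each Cd atom requires 2 electrons, so n(e⁻) = 2 × 0.8869 = 1.774 mol.
Q = n(e⁻)·F = 1.774 × 96485 = 171200 C.
t = Q/I = 171200 / 27.90 A = 6134 s = 102 min.

102 min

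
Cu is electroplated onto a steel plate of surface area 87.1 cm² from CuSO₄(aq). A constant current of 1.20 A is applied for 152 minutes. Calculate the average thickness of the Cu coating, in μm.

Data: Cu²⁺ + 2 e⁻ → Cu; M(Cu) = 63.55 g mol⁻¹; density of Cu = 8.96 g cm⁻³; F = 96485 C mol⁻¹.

46.2 μm

Q = I·t = 1.200 × 9120.0 = 10940 C; n(e⁻) = 0.1134 mol.
n(Cu) = n(e⁻)/2 = 0.05671 mol, so m = 0.05671 × 63.55 = 3.604 g.
Volume = m/ρ = 3.604 / 8.96 = 0.4022 cm³.
Thickness = V/A = 0.4022 / 87.1 = 0.00462 cm = 46.2 μm.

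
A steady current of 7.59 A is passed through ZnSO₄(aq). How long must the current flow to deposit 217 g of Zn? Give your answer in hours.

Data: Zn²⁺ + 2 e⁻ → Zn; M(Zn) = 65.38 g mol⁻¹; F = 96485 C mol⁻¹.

23.4 h

n(Zn) = m/M = 217 / 65.38 = 3.319 mol.
Each Zn atom requires 2 electrons, so n(e⁻) = 2 × 3.319 = 6.638 mol.
Q = n(e⁻)·F = 6.638 × 96485 = 640500 C.
t = Q/I = 640500 / 7.590 A = 84380 s = 23.4 h.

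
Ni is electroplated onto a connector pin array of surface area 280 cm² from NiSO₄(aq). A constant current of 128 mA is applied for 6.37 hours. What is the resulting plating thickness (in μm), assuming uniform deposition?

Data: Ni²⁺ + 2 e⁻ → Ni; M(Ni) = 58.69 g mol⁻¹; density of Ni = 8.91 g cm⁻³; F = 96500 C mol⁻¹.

Q = I·t = 0.1280 × 22932 = 2935 C; n(e⁻) = 0.03042 mol.
n(Ni) = n(e⁻)/2 = 0.01521 mol, so m = 0.01521 × 58.69 = 0.8926 g.
Volume = m/ρ = 0.8926 / 8.91 = 0.1002 cm³.
Thickness = V/A = 0.1002 / 280 = 3.58 × 10⁻⁴ cm = 3.58 μm.

3.58 μm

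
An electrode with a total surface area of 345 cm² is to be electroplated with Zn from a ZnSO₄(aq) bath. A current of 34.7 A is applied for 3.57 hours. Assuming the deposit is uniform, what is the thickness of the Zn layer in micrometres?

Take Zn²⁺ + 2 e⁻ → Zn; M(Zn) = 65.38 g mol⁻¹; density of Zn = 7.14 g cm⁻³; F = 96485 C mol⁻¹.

613 μm

Q = I·t = 34.70 × 12852 = 446000 C; n(e⁻) = 4.622 mol.
n(Zn) = n(e⁻)/2 = 2.311 mol, so m = 2.311 × 65.38 = 151.1 g.
Volume = m/ρ = 151.1 / 7.14 = 21.16 cm³.
Thickness = V/A = 21.16 / 345 = 0.0613 cm = 613 μm.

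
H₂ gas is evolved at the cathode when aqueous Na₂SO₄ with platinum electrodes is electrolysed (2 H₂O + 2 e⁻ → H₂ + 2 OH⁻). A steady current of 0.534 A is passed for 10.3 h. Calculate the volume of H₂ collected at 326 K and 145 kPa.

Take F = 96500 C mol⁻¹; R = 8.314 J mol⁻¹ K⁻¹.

1.92 L

Q = I·t = 0.5340 A × 37080 s = 19800 C.
n(e⁻) = Q/F = 19800 / 96500 = 0.2052 mol.
2 electrons are transferred per H₂ molecule, so n(H₂) = 0.2052 / 2 = 0.1026 mol.
V = nRT/P = (0.1026 × 8.314 × 326) / (145 × 10³ Pa) = 0.00192 m³ = 1.92 L.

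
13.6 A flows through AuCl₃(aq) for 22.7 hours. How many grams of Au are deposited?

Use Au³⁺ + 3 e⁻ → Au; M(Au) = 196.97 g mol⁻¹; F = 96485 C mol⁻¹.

756 g

Q = I·t = 13.60 A × 81720 s = 1111000 C.
n(e⁻) = Q/F = 1111000 / 96485 = 11.52 mol.
Au³⁺ + 3 e⁻ → Au, so n(Au) = n(e⁻)/3 = 3.840 mol.
m = n·M = 3.840 × 196.97 = 756 g.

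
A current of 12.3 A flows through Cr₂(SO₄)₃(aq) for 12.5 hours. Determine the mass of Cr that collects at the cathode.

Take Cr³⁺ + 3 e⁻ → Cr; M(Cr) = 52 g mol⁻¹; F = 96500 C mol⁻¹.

Q = I·t = 12.30 A × 45000 s = 553500 C.
n(e⁻) = Q/F = 553500 / 96500 = 5.736 mol.
Cr³⁺ + 3 e⁻ → Cr, so n(Cr) = n(e⁻)/3 = 1.912 mol.
m = n·M = 1.912 × 52 = 99.4 g.

99.4 g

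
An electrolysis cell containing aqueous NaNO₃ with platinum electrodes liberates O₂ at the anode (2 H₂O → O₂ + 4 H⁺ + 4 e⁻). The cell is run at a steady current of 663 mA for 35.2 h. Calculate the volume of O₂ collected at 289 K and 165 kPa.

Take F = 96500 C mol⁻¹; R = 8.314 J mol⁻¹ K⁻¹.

3.17 L

Q = I·t = 0.6630 A × 126720 s = 84020 C.
n(e⁻) = Q/F = 84020 / 96500 = 0.8706 mol.
4 electrons are transferred per O₂ molecule, so n(O₂) = 0.8706 / 4 = 0.2177 mol.
V = nRT/P = (0.2177 × 8.314 × 289) / (165 × 10³ Pa) = 0.00317 m³ = 3.17 L.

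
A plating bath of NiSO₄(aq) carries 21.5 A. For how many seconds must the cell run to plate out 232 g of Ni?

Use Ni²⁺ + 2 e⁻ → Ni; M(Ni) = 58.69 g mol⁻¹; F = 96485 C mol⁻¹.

35500 s

n(Ni) = m/M = 232 / 58.69 = 3.953 mol.
Each Ni atom requires 2 electrons, so n(e⁻) = 2 × 3.953 = 7.906 mol.
Q = n(e⁻)·F = 7.906 × 96485 = 762800 C.
t = Q/I = 762800 / 21.50 A = 35480 s.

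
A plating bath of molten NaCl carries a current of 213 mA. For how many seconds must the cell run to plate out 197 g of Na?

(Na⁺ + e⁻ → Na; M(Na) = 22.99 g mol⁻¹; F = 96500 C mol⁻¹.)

n(Na) = m/M = 197 / 22.99 = 8.569 mol.
Each Na atom requires 1 electron, so n(e⁻) = 1 × 8.569 = 8.569 mol.
Q = n(e⁻)·F = 8.569 × 96500 = 826900 C.
t = Q/I = 826900 / 0.2130 A = 3882000 s.

3.88 × 10⁶ s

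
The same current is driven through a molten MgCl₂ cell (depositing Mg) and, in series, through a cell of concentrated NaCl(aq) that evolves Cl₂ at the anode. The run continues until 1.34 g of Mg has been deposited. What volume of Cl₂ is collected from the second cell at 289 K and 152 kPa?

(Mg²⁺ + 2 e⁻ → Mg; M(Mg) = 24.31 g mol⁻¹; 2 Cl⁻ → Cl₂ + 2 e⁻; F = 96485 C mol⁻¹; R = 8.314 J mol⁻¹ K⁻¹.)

n(Mg) = 1.34 / 24.31 = 0.05512 mol, so n(e⁻) = 2 × 0.05512 = 0.1102 mol.
The cells are in series, so the same 0.1102 mol of electrons passes through the second cell.
2 Cl⁻ → Cl₂ + 2 e⁻ — 2 mol e⁻ per mol Cl₂, so n(Cl₂) = 0.1102/2 = 0.05512 mol.
V = nRT/P = (0.05512 × 8.314 × 289) / (152 × 10³) = 8.71 × 10⁻⁴ m³ = 0.871 L.

0.871 L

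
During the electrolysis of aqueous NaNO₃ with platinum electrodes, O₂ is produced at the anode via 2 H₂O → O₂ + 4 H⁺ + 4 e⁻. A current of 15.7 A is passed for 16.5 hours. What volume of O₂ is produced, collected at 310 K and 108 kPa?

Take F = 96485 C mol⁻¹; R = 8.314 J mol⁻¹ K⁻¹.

Q = I·t = 15.70 A × 59400 s = 932600 C.
n(e⁻) = Q/F = 932600 / 96485 = 9.666 mol.
4 electrons are transferred per O₂ molecule, so n(O₂) = 9.666 / 4 = 2.416 mol.
V = nRT/P = (2.416 × 8.314 × 310) / (108 × 10³ Pa) = 0.0577 m³ = 57.7 L.

57.7 L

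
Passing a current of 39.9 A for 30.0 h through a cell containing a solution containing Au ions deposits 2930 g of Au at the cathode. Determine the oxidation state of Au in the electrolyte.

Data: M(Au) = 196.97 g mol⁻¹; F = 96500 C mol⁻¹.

Q = I·t = 39.90 A × 108000 s = 4309000 C, so n(e⁻) = 4309000/96500 = 44.65 mol.
n(Au) deposited = 2930 / 196.97 = 14.88 mol.
Electrons per atom = n(e⁻)/n(Au) = 44.65 / 14.88 = 3.00 ≈ 3, so the ion is Au³⁺.

+3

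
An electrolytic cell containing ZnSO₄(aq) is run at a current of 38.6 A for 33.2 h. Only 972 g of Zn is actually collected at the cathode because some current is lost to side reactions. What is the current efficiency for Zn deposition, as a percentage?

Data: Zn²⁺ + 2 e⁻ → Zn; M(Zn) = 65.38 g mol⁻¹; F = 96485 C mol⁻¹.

Q = I·t = 38.60 × 119520 = 4613000 C; n(e⁻) = 4613000/96485 = 47.82 mol.
Theoretical n(Zn) = n(e⁻)/2 = 23.91 mol, i.e. m_theo = 23.91 × 65.38 = 1563 g.
Efficiency = m_actual / m_theo = 972 / 1563 = 62.2 %.

62.2 %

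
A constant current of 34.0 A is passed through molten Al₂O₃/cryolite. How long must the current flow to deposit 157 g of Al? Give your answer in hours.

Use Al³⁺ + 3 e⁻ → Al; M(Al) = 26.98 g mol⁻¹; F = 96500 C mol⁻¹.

13.8 h

n(Al) = m/M = 157 / 26.98 = 5.819 mol.
Each Al atom requires 3 electrons, so n(e⁻) = 3 × 5.819 = 17.46 mol.
Q = n(e⁻)·F = 17.46 × 96500 = 1685000 C.
t = Q/I = 1685000 / 34.00 A = 49550 s = 13.8 h.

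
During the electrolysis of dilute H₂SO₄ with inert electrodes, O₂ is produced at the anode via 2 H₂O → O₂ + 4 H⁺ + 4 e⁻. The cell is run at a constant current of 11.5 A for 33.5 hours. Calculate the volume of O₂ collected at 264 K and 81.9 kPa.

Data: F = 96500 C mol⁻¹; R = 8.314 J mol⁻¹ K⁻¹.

96.3 L

Q = I·t = 11.50 A × 120600 s = 1387000 C.
n(e⁻) = Q/F = 1387000 / 96500 = 14.37 mol.
4 electrons are transferred per O₂ molecule, so n(O₂) = 14.37 / 4 = 3.593 mol.
V = nRT/P = (3.593 × 8.314 × 264) / (81.9 × 10³ Pa) = 0.0963 m³ = 96.3 L.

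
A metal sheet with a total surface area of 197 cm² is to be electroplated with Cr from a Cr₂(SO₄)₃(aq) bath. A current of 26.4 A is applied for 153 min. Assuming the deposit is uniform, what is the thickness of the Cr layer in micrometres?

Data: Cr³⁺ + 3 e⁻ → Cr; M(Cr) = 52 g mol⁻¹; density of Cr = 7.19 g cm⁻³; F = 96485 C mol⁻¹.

307 μm

Q = I·t = 26.40 × 9180.0 = 242400 C; n(e⁻) = 2.512 mol.
n(Cr) = n(e⁻)/3 = 0.8373 mol, so m = 0.8373 × 52 = 43.54 g.
Volume = m/ρ = 43.54 / 7.19 = 6.055 cm³.
Thickness = V/A = 6.055 / 197 = 0.0307 cm = 307 μm.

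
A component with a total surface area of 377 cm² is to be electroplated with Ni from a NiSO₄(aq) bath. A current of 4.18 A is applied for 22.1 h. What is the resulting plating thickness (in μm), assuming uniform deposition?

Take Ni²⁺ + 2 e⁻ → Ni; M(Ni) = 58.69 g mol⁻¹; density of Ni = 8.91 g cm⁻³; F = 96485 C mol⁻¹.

301 μm

Q = I·t = 4.180 × 79560 = 332600 C; n(e⁻) = 3.447 mol.
n(Ni) = n(e⁻)/2 = 1.723 mol, so m = 1.723 × 58.69 = 101.1 g.
Volume = m/ρ = 101.1 / 8.91 = 11.35 cm³.
Thickness = V/A = 11.35 / 377 = 0.0301 cm = 301 μm.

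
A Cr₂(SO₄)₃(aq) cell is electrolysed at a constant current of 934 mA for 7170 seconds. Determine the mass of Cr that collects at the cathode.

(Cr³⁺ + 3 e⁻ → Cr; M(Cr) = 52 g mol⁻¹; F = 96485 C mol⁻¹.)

Q = I·t = 0.9340 A × 7170.0 s = 6697 C.
n(e⁻) = Q/F = 6697 / 96485 = 0.06941 mol.
Cr³⁺ + 3 e⁻ → Cr, so n(Cr) = n(e⁻)/3 = 0.02314 mol.
m = n·M = 0.02314 × 52 = 1.20 g.

1.20 g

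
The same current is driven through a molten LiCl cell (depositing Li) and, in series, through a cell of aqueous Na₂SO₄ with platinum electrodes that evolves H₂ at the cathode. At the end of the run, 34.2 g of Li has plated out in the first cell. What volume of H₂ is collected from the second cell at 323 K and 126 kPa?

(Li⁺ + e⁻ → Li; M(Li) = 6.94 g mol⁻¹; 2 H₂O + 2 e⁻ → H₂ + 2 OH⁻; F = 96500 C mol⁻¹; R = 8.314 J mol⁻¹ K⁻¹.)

52.5 L

n(Li) = 34.2 / 6.94 = 4.928 mol, so n(e⁻) = 1 × 4.928 = 4.928 mol.
The cells are in series, so the same 4.928 mol of electrons passes through the second cell.
2 H₂O + 2 e⁻ → H₂ + 2 OH⁻ — 2 mol e⁻ per mol H₂, so n(H₂) = 4.928/2 = 2.464 mol.
V = nRT/P = (2.464 × 8.314 × 323) / (126 × 10³) = 0.0525 m³ = 52.5 L.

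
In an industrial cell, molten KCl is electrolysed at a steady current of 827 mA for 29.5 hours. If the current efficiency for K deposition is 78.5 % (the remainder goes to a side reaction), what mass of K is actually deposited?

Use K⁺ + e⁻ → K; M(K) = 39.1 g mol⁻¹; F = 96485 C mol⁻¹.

27.9 g

Q = I·t = 0.8270 × 106200 = 87830 C.
n(e⁻) = 87830/96485 = 0.9103 mol; theoretically n(K) = 0.9103/1 = 0.9103 mol, m_theo = 35.59 g.
At 78.5 % efficiency, m_actual = 0.785 × 35.59 = 27.9 g.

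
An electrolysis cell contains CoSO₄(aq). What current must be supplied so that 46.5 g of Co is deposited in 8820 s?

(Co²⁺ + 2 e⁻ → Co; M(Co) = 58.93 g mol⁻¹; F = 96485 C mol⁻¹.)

n(Co) = 46.5 / 58.93 = 0.7891 mol.
n(e⁻) = 2 × 0.7891 = 1.578 mol.
Q = n(e⁻)·F = 1.578 × 96485 = 152300 C.
I = Q/t = 152300 / 8820.0 s = 17.3 A.

17.3 A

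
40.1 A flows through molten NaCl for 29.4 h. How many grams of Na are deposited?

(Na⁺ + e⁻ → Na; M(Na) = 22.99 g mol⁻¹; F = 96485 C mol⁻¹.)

Q = I·t = 40.10 A × 105840 s = 4244000 C.
n(e⁻) = Q/F = 4244000 / 96485 = 43.99 mol.
Na⁺ + e⁻ → Na, so n(Na) = n(e⁻)/1 = 43.99 mol.
m = n·M = 43.99 × 22.99 = 1010 g.

1010 g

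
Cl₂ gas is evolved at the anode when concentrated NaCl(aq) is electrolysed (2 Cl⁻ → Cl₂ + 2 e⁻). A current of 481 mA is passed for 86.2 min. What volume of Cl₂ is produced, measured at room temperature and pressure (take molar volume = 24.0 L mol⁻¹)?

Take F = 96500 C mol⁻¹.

0.309 L

Q = I·t = 0.4810 A × 5172.0 s = 2488 C.
n(e⁻) = Q/F = 2488 / 96500 = 0.02578 mol.
2 electrons are transferred per Cl₂ molecule, so n(Cl₂) = 0.02578 / 2 = 0.01289 mol.
V = n × V_m = 0.01289 × 24.0 = 0.309 L.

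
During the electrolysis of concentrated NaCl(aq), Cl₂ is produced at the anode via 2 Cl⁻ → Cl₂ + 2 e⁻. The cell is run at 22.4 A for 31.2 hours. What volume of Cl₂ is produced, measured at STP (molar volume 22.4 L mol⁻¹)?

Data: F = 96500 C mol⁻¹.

Q = I·t = 22.40 A × 112320 s = 2516000 C.
n(e⁻) = Q/F = 2516000 / 96500 = 26.07 mol.
2 electrons are transferred per Cl₂ molecule, so n(Cl₂) = 26.07 / 2 = 13.04 mol.
V = n × V_m = 13.04 × 22.4 = 292 L.

292 L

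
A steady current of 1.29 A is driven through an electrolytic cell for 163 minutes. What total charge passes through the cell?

Q = I·t = 1.290 A × 9780.0 s = 12600 C.

12600 C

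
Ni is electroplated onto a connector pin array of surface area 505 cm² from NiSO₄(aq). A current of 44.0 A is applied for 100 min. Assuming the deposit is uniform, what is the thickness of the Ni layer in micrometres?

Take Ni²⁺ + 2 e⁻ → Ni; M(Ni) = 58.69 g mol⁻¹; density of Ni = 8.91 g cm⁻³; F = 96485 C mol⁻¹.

178 μm

Q = I·t = 44.00 × 6000.0 = 264000 C; n(e⁻) = 2.736 mol.
n(Ni) = n(e⁻)/2 = 1.368 mol, so m = 1.368 × 58.69 = 80.29 g.
Volume = m/ρ = 80.29 / 8.91 = 9.012 cm³.
Thickness = V/A = 9.012 / 505 = 0.0178 cm = 178 μm.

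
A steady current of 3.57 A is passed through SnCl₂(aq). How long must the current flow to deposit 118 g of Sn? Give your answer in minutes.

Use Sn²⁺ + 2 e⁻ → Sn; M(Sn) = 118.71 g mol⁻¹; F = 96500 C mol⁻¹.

896 min

n(Sn) = m/M = 118 / 118.71 = 0.9940 mol.
Each Sn atom requires 2 electrons, so n(e⁻) = 2 × 0.9940 = 1.988 mol.
Q = n(e⁻)·F = 1.988 × 96500 = 191800 C.
t = Q/I = 191800 / 3.570 A = 53740 s = 896 min.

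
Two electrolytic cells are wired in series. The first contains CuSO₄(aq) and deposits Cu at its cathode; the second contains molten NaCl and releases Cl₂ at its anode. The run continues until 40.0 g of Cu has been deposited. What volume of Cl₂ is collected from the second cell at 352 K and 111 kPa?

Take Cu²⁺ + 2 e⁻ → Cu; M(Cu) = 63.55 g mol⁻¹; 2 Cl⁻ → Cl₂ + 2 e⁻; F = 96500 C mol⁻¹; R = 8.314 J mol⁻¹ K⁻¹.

16.6 L

n(Cu) = 40.0 / 63.55 = 0.6294 mol, so n(e⁻) = 2 × 0.6294 = 1.259 mol.
The cells are in series, so the same 1.259 mol of electrons passes through the second cell.
2 Cl⁻ → Cl₂ + 2 e⁻ — 2 mol e⁻ per mol Cl₂, so n(Cl₂) = 1.259/2 = 0.6294 mol.
V = nRT/P = (0.6294 × 8.314 × 352) / (111 × 10³) = 0.0166 m³ = 16.6 L.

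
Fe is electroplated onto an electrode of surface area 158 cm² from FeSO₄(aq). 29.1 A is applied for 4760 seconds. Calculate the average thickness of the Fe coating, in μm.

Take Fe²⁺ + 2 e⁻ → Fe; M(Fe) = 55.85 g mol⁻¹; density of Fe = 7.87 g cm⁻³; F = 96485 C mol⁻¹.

322 μm

Q = I·t = 29.10 × 4760.0 = 138500 C; n(e⁻) = 1.436 mol.
n(Fe) = n(e⁻)/2 = 0.7178 mol, so m = 0.7178 × 55.85 = 40.09 g.
Volume = m/ρ = 40.09 / 7.87 = 5.094 cm³.
Thickness = V/A = 5.094 / 158 = 0.0322 cm = 322 μm.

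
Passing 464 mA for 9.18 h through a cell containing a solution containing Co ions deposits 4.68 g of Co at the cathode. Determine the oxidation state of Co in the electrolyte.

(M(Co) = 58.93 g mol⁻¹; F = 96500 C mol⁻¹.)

Q = I·t = 0.4640 A × 33048 s = 15330 C, so n(e⁻) = 15330/96500 = 0.1589 mol.
n(Co) deposited = 4.68 / 58.93 = 0.07942 mol.
Electrons per atom = n(e⁻)/n(Co) = 0.1589 / 0.07942 = 2.00 ≈ 2, so the ion is Co²⁺.

+2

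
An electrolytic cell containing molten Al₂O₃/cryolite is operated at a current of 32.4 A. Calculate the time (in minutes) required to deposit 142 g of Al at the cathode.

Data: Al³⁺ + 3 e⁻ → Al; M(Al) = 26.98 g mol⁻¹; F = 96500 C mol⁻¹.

784 min

n(Al) = m/M = 142 / 26.98 = 5.263 mol.
Each Al atom requires 3 electrons, so n(e⁻) = 3 × 5.263 = 15.79 mol.
Q = n(e⁻)·F = 15.79 × 96500 = 1524000 C.
t = Q/I = 1524000 / 32.40 A = 47030 s = 784 min.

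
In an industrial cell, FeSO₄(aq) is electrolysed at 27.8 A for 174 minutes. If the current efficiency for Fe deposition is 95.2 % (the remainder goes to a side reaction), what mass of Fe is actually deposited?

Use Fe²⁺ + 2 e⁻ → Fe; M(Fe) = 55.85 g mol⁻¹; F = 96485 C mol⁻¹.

80.0 g

Q = I·t = 27.80 × 10440 = 290200 C.
n(e⁻) = 290200/96485 = 3.008 mol; theoretically n(Fe) = 3.008/2 = 1.504 mol, m_theo = 84.00 g.
At 95.2 % efficiency, m_actual = 0.952 × 84.00 = 80.0 g.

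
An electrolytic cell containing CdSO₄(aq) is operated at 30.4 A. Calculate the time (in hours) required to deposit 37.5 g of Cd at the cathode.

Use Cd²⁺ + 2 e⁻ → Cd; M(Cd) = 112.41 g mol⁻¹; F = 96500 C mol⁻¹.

0.588 h

n(Cd) = m/M = 37.5 / 112.41 = 0.3336 mol.
Each Cd atom requires 2 electrons, so n(e⁻) = 2 × 0.3336 = 0.6672 mol.
Q = n(e⁻)·F = 0.6672 × 96500 = 64380 C.
t = Q/I = 64380 / 30.40 A = 2118 s = 0.588 h.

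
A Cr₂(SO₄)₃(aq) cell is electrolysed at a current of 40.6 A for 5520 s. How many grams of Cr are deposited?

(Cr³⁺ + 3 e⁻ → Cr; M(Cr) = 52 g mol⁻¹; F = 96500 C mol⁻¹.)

Q = I·t = 40.60 A × 5520.0 s = 224100 C.
n(e⁻) = Q/F = 224100 / 96500 = 2.322 mol.
Cr³⁺ + 3 e⁻ → Cr, so n(Cr) = n(e⁻)/3 = 0.7741 mol.
m = n·M = 0.7741 × 52 = 40.3 g.

40.3 g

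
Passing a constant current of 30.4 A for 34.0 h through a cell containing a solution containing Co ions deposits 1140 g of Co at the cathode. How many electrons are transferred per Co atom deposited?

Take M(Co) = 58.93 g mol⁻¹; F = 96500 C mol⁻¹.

Q = I·t = 30.40 A × 122400 s = 3721000 C, so n(e⁻) = 3721000/96500 = 38.56 mol.
n(Co) deposited = 1140 / 58.93 = 19.34 mol.
Electrons per atom = n(e⁻)/n(Co) = 38.56 / 19.34 = 1.99 ≈ 2, so the ion is Co²⁺.

2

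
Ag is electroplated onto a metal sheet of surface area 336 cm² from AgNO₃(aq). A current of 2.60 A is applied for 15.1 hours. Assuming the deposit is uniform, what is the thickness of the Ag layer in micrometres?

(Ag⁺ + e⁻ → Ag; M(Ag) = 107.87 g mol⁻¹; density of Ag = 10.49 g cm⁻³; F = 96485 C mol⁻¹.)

448 μm

Q = I·t = 2.600 × 54360 = 141300 C; n(e⁻) = 1.465 mol.
n(Ag) = n(e⁻)/1 = 1.465 mol, so m = 1.465 × 107.87 = 158.0 g.
Volume = m/ρ = 158.0 / 10.49 = 15.06 cm³.
Thickness = V/A = 15.06 / 336 = 0.0448 cm = 448 μm.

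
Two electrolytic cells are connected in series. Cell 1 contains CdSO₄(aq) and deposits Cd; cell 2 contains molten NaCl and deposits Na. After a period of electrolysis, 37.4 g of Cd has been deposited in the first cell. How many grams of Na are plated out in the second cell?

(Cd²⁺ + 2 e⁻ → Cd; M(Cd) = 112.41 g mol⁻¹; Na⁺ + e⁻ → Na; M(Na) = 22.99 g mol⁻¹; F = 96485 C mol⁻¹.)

15.3 g

n(Cd) = 37.4 / 112.41 = 0.3327 mol.
Since Cd²⁺ + 2 e⁻ → Cd, n(e⁻) passed = 2 × 0.3327 = 0.6654 mol.
Cells in series carry the same charge, so the same 0.6654 mol of electrons passes through cell 2.
Na⁺ + e⁻ → Na, so n(Na) = 0.6654 / 1 = 0.6654 mol.
m(Na) = 0.6654 × 22.99 = 15.3 g.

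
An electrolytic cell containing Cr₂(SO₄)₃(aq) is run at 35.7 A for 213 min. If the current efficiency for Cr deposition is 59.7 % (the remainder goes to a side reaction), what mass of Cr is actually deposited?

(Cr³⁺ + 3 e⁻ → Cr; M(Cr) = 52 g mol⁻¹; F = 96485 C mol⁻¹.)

48.9 g

Q = I·t = 35.70 × 12780 = 456200 C.
n(e⁻) = 456200/96485 = 4.729 mol; theoretically n(Cr) = 4.729/3 = 1.576 mol, m_theo = 81.96 g.
At 59.7 % efficiency, m_actual = 0.597 × 81.96 = 48.9 g.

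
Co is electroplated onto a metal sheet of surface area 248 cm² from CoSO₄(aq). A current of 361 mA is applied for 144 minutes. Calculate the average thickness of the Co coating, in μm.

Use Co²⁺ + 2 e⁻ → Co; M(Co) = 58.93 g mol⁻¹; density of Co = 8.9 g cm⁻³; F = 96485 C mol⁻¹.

Q = I·t = 0.3610 × 8640.0 = 3119 C; n(e⁻) = 0.03233 mol.
n(Co) = n(e⁻)/2 = 0.01616 mol, so m = 0.01616 × 58.93 = 0.9525 g.
Volume = m/ρ = 0.9525 / 8.9 = 0.1070 cm³.
Thickness = V/A = 0.1070 / 248 = 4.32 × 10⁻⁴ cm = 4.32 μm.

4.32 μm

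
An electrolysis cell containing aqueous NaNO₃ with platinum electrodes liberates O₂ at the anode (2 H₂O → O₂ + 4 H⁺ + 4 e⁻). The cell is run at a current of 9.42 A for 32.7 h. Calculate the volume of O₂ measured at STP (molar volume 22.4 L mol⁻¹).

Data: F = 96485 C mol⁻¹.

Q = I·t = 9.420 A × 117720 s = 1109000 C.
n(e⁻) = Q/F = 1109000 / 96485 = 11.49 mol.
4 electrons are transferred per O₂ molecule, so n(O₂) = 11.49 / 4 = 2.873 mol.
V = n × V_m = 2.873 × 22.4 = 64.4 L.

64.4 L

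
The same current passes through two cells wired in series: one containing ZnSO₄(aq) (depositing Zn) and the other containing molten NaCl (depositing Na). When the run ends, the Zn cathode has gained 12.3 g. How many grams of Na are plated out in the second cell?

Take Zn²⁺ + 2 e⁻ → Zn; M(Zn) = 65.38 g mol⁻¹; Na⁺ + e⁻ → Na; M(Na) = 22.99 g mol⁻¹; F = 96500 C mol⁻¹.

n(Zn) = 12.3 / 65.38 = 0.1881 mol.
Since Zn²⁺ + 2 e⁻ → Zn, n(e⁻) passed = 2 × 0.1881 = 0.3763 mol.
Cells in series carry the same charge, so the same 0.3763 mol of electrons passes through cell 2.
Na⁺ + e⁻ → Na, so n(Na) = 0.3763 / 1 = 0.3763 mol.
m(Na) = 0.3763 × 22.99 = 8.65 g.

8.65 g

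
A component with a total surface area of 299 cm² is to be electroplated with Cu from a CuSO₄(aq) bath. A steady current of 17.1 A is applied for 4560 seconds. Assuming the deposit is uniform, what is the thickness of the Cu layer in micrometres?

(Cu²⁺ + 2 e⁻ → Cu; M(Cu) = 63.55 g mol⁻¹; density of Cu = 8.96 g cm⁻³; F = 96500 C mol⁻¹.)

95.8 μm

Q = I·t = 17.10 × 4560.0 = 77980 C; n(e⁻) = 0.8080 mol.
n(Cu) = n(e⁻)/2 = 0.4040 mol, so m = 0.4040 × 63.55 = 25.68 g.
Volume = m/ρ = 25.68 / 8.96 = 2.866 cm³.
Thickness = V/A = 2.866 / 299 = 0.00958 cm = 95.8 μm.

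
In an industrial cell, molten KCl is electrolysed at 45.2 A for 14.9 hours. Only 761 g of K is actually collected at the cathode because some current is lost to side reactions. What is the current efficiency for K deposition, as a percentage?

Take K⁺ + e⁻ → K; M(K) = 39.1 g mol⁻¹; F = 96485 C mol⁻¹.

77.5 %

Q = I·t = 45.20 × 53640 = 2425000 C; n(e⁻) = 2425000/96485 = 25.13 mol.
Theoretical n(K) = n(e⁻)/1 = 25.13 mol, i.e. m_theo = 25.13 × 39.1 = 982.5 g.
Efficiency = m_actual / m_theo = 761 / 982.5 = 77.5 %.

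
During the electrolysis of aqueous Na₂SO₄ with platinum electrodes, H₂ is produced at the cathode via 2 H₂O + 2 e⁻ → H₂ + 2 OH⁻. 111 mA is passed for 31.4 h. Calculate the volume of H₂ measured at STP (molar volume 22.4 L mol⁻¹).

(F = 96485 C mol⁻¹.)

Q = I·t = 0.1110 A × 113040 s = 12550 C.
n(e⁻) = Q/F = 12550 / 96485 = 0.1300 mol.
2 electrons are transferred per H₂ molecule, so n(H₂) = 0.1300 / 2 = 0.06502 mol.
V = n × V_m = 0.06502 × 22.4 = 1.46 L.

1.46 L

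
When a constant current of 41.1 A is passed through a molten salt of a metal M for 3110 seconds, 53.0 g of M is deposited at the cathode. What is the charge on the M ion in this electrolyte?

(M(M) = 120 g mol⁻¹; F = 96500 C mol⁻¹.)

Q = I·t = 41.10 A × 3110.0 s = 127800 C, so n(e⁻) = 127800/96500 = 1.325 mol.
n(M) deposited = 53.0 / 120 = 0.4417 mol.
Electrons per atom = n(e⁻)/n(M) = 1.325 / 0.4417 = 3.00 ≈ 3, so the ion is M³⁺.

+3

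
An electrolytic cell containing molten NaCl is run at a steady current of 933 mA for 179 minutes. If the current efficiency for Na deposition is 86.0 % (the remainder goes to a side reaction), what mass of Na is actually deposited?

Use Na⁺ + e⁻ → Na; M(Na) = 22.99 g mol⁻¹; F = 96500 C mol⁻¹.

Q = I·t = 0.9330 × 10740 = 10020 C.
n(e⁻) = 10020/96500 = 0.1038 mol; theoretically n(Na) = 0.1038/1 = 0.1038 mol, m_theo = 2.387 g.
At 86.0 % efficiency, m_actual = 0.860 × 2.387 = 2.05 g.

2.05 g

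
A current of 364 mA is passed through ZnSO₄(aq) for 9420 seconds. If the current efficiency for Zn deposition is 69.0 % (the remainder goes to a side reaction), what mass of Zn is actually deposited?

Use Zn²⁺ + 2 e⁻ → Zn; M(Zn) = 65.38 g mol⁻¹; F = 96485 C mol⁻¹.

Q = I·t = 0.3640 × 9420.0 = 3429 C.
n(e⁻) = 3429/96485 = 0.03554 mol; theoretically n(Zn) = 0.03554/2 = 0.01777 mol, m_theo = 1.162 g.
At 69.0 % efficiency, m_actual = 0.690 × 1.162 = 0.802 g.

0.802 g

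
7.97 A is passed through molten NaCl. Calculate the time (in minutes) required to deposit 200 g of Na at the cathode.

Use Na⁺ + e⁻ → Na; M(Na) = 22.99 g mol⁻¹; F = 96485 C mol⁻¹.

1760 min

n(Na) = m/M = 200 / 22.99 = 8.699 mol.
Each Na atom requires 1 electron, so n(e⁻) = 1 × 8.699 = 8.699 mol.
Q = n(e⁻)·F = 8.699 × 96485 = 839400 C.
t = Q/I = 839400 / 7.970 A = 105300 s = 1760 min.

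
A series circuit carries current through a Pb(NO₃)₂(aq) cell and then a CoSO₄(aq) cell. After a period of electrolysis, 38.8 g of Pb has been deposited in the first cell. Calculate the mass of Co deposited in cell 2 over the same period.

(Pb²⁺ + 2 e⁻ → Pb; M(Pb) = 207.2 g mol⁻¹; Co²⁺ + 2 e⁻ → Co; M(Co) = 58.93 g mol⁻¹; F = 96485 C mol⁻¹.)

11.0 g

n(Pb) = 38.8 / 207.2 = 0.1873 mol.
Since Pb²⁺ + 2 e⁻ → Pb, n(e⁻) passed = 2 × 0.1873 = 0.3745 mol.
Cells in series carry the same charge, so the same 0.3745 mol of electrons passes through cell 2.
Co²⁺ + 2 e⁻ → Co, so n(Co) = 0.3745 / 2 = 0.1873 mol.
m(Co) = 0.1873 × 58.93 = 11.0 g.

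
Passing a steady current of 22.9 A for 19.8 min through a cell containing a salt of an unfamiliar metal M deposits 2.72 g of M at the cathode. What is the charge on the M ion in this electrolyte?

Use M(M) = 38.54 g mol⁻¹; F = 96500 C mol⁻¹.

Q = I·t = 22.90 A × 1188.0 s = 27210 C, so n(e⁻) = 27210/96500 = 0.2819 mol.
n(M) deposited = 2.72 / 38.54 = 0.07058 mol.
Electrons per atom = n(e⁻)/n(M) = 0.2819 / 0.07058 = 3.99 ≈ 4, so the ion is M⁴⁺.

+4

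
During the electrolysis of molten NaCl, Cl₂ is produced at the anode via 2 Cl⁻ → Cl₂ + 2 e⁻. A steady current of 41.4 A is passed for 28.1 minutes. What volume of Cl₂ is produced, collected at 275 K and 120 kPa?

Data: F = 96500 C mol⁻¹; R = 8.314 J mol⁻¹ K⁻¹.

6.89 L

Q = I·t = 41.40 A × 1686.0 s = 69800 C.
n(e⁻) = Q/F = 69800 / 96500 = 0.7233 mol.
2 electrons are transferred per Cl₂ molecule, so n(Cl₂) = 0.7233 / 2 = 0.3617 mol.
V = nRT/P = (0.3617 × 8.314 × 275) / (120 × 10³ Pa) = 0.00689 m³ = 6.89 L.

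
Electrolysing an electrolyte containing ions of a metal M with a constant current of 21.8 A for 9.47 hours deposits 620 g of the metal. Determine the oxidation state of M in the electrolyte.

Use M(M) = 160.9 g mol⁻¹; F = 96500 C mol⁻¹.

Q = I·t = 21.80 A × 34092 s = 743200 C, so n(e⁻) = 743200/96500 = 7.702 mol.
n(M) deposited = 620 / 160.9 = 3.853 mol.
Electrons per atom = n(e⁻)/n(M) = 7.702 / 3.853 = 2.00 ≈ 2, so the ion is M²⁺.

+2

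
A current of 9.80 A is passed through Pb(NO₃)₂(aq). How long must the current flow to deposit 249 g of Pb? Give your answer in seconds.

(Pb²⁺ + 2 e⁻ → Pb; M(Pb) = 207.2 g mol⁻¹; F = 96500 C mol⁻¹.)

n(Pb) = m/M = 249 / 207.2 = 1.202 mol.
Each Pb atom requires 2 electrons, so n(e⁻) = 2 × 1.202 = 2.403 mol.
Q = n(e⁻)·F = 2.403 × 96500 = 231900 C.
t = Q/I = 231900 / 9.800 A = 23670 s.

23700 s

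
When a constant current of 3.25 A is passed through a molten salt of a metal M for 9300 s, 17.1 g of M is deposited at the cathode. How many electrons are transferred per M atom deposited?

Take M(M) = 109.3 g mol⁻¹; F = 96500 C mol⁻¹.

Q = I·t = 3.250 A × 9300.0 s = 30220 C, so n(e⁻) = 30220/96500 = 0.3132 mol.
n(M) deposited = 17.1 / 109.3 = 0.1565 mol.
Electrons per atom = n(e⁻)/n(M) = 0.3132 / 0.1565 = 2.00 ≈ 2, so the ion is M²⁺.

2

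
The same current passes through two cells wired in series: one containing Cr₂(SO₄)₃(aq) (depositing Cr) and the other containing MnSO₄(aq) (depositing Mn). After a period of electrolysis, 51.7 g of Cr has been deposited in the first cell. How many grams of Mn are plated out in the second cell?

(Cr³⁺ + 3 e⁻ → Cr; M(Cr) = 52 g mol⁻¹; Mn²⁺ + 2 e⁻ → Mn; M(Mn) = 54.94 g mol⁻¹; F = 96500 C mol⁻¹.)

n(Cr) = 51.7 / 52 = 0.9942 mol.
Since Cr³⁺ + 3 e⁻ → Cr, n(e⁻) passed = 3 × 0.9942 = 2.983 mol.
Cells in series carry the same charge, so the same 2.983 mol of electrons passes through cell 2.
Mn²⁺ + 2 e⁻ → Mn, so n(Mn) = 2.983 / 2 = 1.491 mol.
m(Mn) = 1.491 × 54.94 = 81.9 g.

81.9 g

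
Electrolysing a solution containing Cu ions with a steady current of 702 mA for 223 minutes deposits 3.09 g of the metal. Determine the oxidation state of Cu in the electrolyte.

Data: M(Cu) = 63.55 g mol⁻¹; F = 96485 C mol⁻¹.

Q = I·t = 0.7020 A × 13380 s = 9393 C, so n(e⁻) = 9393/96485 = 0.09735 mol.
n(Cu) deposited = 3.09 / 63.55 = 0.04862 mol.
Electrons per atom = n(e⁻)/n(Cu) = 0.09735 / 0.04862 = 2.00 ≈ 2, so the ion is Cu²⁺.

+2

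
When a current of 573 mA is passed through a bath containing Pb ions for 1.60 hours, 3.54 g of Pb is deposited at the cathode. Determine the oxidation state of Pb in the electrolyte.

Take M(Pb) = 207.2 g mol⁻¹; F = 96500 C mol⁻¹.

Q = I·t = 0.5730 A × 5760.0 s = 3300 C, so n(e⁻) = 3300/96500 = 0.03420 mol.
n(Pb) deposited = 3.54 / 207.2 = 0.01708 mol.
Electrons per atom = n(e⁻)/n(Pb) = 0.03420 / 0.01708 = 2.00 ≈ 2, so the ion is Pb²⁺.

+2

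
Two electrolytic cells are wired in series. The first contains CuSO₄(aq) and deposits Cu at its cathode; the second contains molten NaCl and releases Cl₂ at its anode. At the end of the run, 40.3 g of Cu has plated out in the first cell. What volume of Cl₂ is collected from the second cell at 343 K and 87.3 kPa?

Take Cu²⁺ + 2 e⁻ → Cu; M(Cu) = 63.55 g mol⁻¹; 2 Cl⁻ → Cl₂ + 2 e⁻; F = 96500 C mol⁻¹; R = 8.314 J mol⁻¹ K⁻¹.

20.7 L

n(Cu) = 40.3 / 63.55 = 0.6341 mol, so n(e⁻) = 2 × 0.6341 = 1.268 mol.
The cells are in series, so the same 1.268 mol of electrons passes through the second cell.
2 Cl⁻ → Cl₂ + 2 e⁻ — 2 mol e⁻ per mol Cl₂, so n(Cl₂) = 1.268/2 = 0.6341 mol.
V = nRT/P = (0.6341 × 8.314 × 343) / (87.3 × 10³) = 0.0207 m³ = 20.7 L.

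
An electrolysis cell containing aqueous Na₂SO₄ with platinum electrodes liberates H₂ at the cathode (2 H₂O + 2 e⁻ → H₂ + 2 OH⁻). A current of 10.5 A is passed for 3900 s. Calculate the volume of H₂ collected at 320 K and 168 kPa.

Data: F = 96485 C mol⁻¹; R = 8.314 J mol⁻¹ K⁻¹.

Q = I·t = 10.50 A × 3900.0 s = 40950 C.
n(e⁻) = Q/F = 40950 / 96485 = 0.4244 mol.
2 electrons are transferred per H₂ molecule, so n(H₂) = 0.4244 / 2 = 0.2122 mol.
V = nRT/P = (0.2122 × 8.314 × 320) / (168 × 10³ Pa) = 0.00336 m³ = 3.36 L.

3.36 L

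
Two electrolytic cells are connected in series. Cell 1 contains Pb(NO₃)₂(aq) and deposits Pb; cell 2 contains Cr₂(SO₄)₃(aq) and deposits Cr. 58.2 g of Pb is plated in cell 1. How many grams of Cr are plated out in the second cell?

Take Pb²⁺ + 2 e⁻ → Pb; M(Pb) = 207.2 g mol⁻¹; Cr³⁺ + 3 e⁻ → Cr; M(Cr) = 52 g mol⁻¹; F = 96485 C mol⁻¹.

n(Pb) = 58.2 / 207.2 = 0.2809 mol.
Since Pb²⁺ + 2 e⁻ → Pb, n(e⁻) passed = 2 × 0.2809 = 0.5618 mol.
Cells in series carry the same charge, so the same 0.5618 mol of electrons passes through cell 2.
Cr³⁺ + 3 e⁻ → Cr, so n(Cr) = 0.5618 / 3 = 0.1873 mol.
m(Cr) = 0.1873 × 52 = 9.74 g.

9.74 g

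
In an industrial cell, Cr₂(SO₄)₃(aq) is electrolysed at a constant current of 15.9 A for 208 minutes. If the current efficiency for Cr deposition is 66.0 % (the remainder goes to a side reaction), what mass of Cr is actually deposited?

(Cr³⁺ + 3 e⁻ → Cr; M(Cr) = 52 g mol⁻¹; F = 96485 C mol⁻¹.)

23.5 g

Q = I·t = 15.90 × 12480 = 198400 C.
n(e⁻) = 198400/96485 = 2.057 mol; theoretically n(Cr) = 2.057/3 = 0.6855 mol, m_theo = 35.65 g.
At 66.0 % efficiency, m_actual = 0.660 × 35.65 = 23.5 g.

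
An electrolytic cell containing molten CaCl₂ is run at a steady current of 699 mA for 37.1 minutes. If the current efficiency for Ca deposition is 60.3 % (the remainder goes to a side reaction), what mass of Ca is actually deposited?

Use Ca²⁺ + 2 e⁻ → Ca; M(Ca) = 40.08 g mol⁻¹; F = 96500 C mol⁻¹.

Q = I·t = 0.6990 × 2226.0 = 1556 C.
n(e⁻) = 1556/96500 = 0.01612 mol; theoretically n(Ca) = 0.01612/2 = 0.008062 mol, m_theo = 0.3231 g.
At 60.3 % efficiency, m_actual = 0.603 × 0.3231 = 0.195 g.

0.195 g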